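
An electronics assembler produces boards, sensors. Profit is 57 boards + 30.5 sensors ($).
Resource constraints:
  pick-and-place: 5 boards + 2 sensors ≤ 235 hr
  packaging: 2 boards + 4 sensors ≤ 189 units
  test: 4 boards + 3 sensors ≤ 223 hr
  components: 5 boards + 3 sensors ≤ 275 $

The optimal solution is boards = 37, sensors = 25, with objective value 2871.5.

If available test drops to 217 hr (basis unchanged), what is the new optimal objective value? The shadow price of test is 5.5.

Δb = -6, so new z* = 2871.5 + (5.5)·(-6) = 2871.5 − 33 = 2838.5.

2838.5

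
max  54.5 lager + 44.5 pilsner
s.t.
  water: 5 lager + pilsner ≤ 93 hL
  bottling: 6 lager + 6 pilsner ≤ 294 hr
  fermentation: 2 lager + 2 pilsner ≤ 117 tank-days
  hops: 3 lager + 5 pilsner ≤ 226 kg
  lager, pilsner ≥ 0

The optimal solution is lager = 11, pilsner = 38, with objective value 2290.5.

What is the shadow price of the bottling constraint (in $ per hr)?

7

Check each constraint at x*: water 93/93 (tight); bottling 294/294 (tight); fermentation 98/117 (slack 19); hops 223/226 (slack 3).
Slack constraints have shadow price 0 (complementary slackness).
Dual feasibility on the basic columns requires 5·y_water + 6·y_bottling = 54.5, 1·y_water + 6·y_bottling = 44.5.
→ y_water = 2.5 and y_bottling = 7.
Shadow price of bottling = 7.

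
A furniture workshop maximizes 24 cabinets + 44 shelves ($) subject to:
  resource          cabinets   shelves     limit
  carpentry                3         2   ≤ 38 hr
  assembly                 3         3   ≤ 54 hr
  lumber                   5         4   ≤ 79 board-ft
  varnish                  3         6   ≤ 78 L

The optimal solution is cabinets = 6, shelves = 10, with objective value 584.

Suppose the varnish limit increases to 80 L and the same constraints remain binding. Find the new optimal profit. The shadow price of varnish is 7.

Δb = 2, so new z* = 584 + (7)·(2) = 584 + 14 = 598.

598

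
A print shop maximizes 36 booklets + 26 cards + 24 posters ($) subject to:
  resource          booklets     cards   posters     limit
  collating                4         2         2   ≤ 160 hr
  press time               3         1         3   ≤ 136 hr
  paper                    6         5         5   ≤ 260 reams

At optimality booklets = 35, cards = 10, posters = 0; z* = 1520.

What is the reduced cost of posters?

-2

Check each constraint at x*: collating 160/160 (tight); press time 115/136 (slack 21); paper 260/260 (tight).
By complementary slackness, y = 0 for the non-binding constraint.
From A_Bᵀ y = c: 4·y_collating + 6·y_paper = 36; 2·y_collating + 5·y_paper = 26.
This yields shadow prices y_collating = 3, y_paper = 4.
Reduced cost of posters: c₃ − yᵀa₃ = 24 − (3·2 + 4·5) = 24 − 26 = -2.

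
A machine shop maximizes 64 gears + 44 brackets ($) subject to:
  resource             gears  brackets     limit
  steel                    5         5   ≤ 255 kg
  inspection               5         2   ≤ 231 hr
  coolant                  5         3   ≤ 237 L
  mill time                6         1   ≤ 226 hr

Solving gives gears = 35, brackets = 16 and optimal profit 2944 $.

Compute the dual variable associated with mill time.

Binding: steel and mill time. Non-binding: inspection (24 unused), coolant (14 unused).
By complementary slackness, y = 0 for the non-binding constraints.
The binding rows give the dual system: 5·y_steel + 6·y_mill time = 64 and 5·y_steel + 1·y_mill time = 44.
→ y_steel = 8 and y_mill time = 4.
Shadow price of mill time = 4.

4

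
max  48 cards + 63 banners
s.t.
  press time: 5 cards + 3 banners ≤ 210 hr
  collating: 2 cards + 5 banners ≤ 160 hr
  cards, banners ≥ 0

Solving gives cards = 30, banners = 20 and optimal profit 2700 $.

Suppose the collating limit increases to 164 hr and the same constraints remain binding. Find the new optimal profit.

2736

At the optimum: press time uses 210 of 210 (binding); collating uses 160 of 160 (binding).
Dual feasibility on the basic columns requires 5·y_press time + 2·y_collating = 48, 3·y_press time + 5·y_collating = 63.
This yields shadow prices y_press time = 6, y_collating = 9.
Δz = y_collating·Δb = 9 × (4) = 36, so new z* = 2700 + 36 = 2736.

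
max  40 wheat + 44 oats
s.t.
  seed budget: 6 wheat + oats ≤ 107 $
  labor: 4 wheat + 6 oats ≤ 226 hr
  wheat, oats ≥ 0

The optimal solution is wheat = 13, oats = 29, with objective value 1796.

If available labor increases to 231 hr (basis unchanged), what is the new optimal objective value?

Both seed budget and labor are binding at x*.
Dual feasibility on the basic columns requires 6·y_seed budget + 4·y_labor = 40, 1·y_seed budget + 6·y_labor = 44.
Solving: y_seed budget = 2, y_labor = 7.
Δz = y_labor·Δb = 7 × (5) = 35, so new z* = 1796 + 35 = 1831.

1831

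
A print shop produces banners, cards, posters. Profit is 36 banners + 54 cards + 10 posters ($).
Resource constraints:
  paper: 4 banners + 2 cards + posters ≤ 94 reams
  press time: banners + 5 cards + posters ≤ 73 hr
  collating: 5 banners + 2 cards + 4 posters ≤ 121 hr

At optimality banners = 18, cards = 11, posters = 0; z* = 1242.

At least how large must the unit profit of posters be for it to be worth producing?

15

Check each constraint at x*: paper 94/94 (tight); press time 73/73 (tight); collating 112/121 (slack 9).
By complementary slackness, y = 0 for the non-binding constraint.
The binding rows give the dual system: 4·y_paper + 1·y_press time = 36 and 2·y_paper + 5·y_press time = 54.
Solving: y_paper = 7, y_press time = 8.
posters enters the basis when its profit ≥ yᵀa₃ = 7·1 + 8·1 = 15.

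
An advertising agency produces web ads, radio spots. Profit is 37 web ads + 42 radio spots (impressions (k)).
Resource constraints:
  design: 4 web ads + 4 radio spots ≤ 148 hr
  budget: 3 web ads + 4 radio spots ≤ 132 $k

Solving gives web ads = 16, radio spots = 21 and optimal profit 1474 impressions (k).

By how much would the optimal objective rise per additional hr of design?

5.5

Check each constraint at x*: design 148/148 (tight); budget 132/132 (tight).
The binding rows give the dual system: 4·y_design + 3·y_budget = 37 and 4·y_design + 4·y_budget = 42.
→ y_design = 5.5 and y_budget = 5.
Shadow price of design = 5.5.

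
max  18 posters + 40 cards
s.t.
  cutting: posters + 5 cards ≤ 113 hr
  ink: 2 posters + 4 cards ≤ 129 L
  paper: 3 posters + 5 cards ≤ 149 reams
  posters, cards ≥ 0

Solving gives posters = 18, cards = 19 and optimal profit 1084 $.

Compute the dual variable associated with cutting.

At the optimum: cutting uses 113 of 113 (binding); ink uses 112 of 129 (slack = 17); paper uses 149 of 149 (binding).
Slack constraints have shadow price 0 (complementary slackness).
The binding rows give the dual system: 1·y_cutting + 3·y_paper = 18 and 5·y_cutting + 5·y_paper = 40.
Solving: y_cutting = 3, y_paper = 5.
Shadow price of cutting = 3.

3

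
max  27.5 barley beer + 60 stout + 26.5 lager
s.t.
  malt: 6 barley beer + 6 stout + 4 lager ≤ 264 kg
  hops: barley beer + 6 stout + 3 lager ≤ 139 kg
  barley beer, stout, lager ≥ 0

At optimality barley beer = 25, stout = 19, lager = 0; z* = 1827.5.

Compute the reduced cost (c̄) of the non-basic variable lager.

-7

At the optimum: malt uses 264 of 264 (binding); hops uses 139 of 139 (binding).
Dual feasibility on the basic columns requires 6·y_malt + 1·y_hops = 27.5, 6·y_malt + 6·y_hops = 60.
→ y_malt = 3.5 and y_hops = 6.5.
Reduced cost of lager: c₃ − yᵀa₃ = 26.5 − (3.5·4 + 6.5·3) = 26.5 − 33.5 = -7.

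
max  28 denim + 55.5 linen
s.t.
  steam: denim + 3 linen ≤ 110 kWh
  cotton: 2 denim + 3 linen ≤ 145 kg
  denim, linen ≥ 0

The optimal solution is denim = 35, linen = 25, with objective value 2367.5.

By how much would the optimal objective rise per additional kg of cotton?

9.5

Both steam and cotton are binding at x*.
The binding rows give the dual system: 1·y_steam + 2·y_cotton = 28 and 3·y_steam + 3·y_cotton = 55.5.
→ y_steam = 9 and y_cotton = 9.5.
Shadow price of cotton = 9.5.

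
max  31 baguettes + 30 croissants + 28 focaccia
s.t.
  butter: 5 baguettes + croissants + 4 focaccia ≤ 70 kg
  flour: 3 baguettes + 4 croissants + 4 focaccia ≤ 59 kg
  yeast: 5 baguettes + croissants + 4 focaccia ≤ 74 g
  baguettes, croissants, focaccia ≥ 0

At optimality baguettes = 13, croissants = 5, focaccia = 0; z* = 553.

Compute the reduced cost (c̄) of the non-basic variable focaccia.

Binding: butter and flour. Non-binding: yeast (4 unused).
Slack constraints have shadow price 0 (complementary slackness).
The binding rows give the dual system: 5·y_butter + 3·y_flour = 31 and 1·y_butter + 4·y_flour = 30.
→ y_butter = 2 and y_flour = 7.
Reduced cost of focaccia: c₃ − yᵀa₃ = 28 − (2·4 + 7·4) = 28 − 36 = -8.

-8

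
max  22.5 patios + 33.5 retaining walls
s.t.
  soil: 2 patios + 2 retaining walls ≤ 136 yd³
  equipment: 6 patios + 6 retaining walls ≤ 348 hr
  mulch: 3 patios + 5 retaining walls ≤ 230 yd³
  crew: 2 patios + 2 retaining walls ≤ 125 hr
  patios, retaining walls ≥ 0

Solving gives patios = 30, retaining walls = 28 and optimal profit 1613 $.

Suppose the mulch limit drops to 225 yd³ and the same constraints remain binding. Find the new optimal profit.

1585.5

Binding: equipment and mulch. Non-binding: soil (20 unused), crew (9 unused).
Slack constraints have shadow price 0 (complementary slackness).
The binding rows give the dual system: 6·y_equipment + 3·y_mulch = 22.5 and 6·y_equipment + 5·y_mulch = 33.5.
→ y_equipment = 1 and y_mulch = 5.5.
Δz = y_mulch·Δb = 5.5 × (-5) = -27.5, so new z* = 1613 − 27.5 = 1585.5.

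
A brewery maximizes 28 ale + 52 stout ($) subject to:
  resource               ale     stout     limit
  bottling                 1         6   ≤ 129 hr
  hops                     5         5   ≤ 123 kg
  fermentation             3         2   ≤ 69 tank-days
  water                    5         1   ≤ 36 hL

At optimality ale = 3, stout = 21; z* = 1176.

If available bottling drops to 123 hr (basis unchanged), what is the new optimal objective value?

Binding: bottling and water. Non-binding: hops (3 unused), fermentation (18 unused).
Since hops, fermentation are not tight, their duals are 0.
From A_Bᵀ y = c: 1·y_bottling + 5·y_water = 28; 6·y_bottling + 1·y_water = 52.
Solving: y_bottling = 8, y_water = 4.
Δz = y_bottling·Δb = 8 × (-6) = -48, so new z* = 1176 − 48 = 1128.

1128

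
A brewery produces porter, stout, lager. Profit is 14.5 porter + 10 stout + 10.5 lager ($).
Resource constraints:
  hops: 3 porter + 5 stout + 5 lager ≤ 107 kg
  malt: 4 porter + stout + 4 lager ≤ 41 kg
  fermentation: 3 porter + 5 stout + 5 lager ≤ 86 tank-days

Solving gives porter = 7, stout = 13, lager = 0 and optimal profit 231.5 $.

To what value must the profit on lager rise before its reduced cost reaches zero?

17.5

At the optimum: hops uses 86 of 107 (slack = 21); malt uses 41 of 41 (binding); fermentation uses 86 of 86 (binding).
By complementary slackness, y = 0 for the non-binding constraint.
From A_Bᵀ y = c: 4·y_malt + 3·y_fermentation = 14.5; 1·y_malt + 5·y_fermentation = 10.
→ y_malt = 2.5 and y_fermentation = 1.5.
lager enters the basis when its profit ≥ yᵀa₃ = 2.5·4 + 1.5·5 = 17.5.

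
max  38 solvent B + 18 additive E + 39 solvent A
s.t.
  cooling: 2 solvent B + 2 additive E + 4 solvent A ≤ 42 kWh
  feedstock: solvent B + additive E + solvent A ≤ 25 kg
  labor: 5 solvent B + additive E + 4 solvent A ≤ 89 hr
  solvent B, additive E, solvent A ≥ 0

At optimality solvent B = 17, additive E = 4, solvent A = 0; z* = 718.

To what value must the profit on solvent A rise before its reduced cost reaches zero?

46

At the optimum: cooling uses 42 of 42 (binding); feedstock uses 21 of 25 (slack = 4); labor uses 89 of 89 (binding).
By complementary slackness, y = 0 for the non-binding constraint.
Dual feasibility on the basic columns requires 2·y_cooling + 5·y_labor = 38, 2·y_cooling + 1·y_labor = 18.
Solving: y_cooling = 6.5, y_labor = 5.
solvent A enters the basis when its profit ≥ yᵀa₃ = 6.5·4 + 5·4 = 46.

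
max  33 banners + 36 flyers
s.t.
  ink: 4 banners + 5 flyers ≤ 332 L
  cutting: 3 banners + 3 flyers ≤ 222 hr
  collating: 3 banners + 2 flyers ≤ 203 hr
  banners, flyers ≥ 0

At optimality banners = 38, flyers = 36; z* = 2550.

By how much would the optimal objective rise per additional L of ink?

Binding: ink and cutting. Non-binding: collating (17 unused).
By complementary slackness, y = 0 for the non-binding constraint.
The binding rows give the dual system: 4·y_ink + 3·y_cutting = 33 and 5·y_ink + 3·y_cutting = 36.
This yields shadow prices y_ink = 3, y_cutting = 7.
Shadow price of ink = 3.

3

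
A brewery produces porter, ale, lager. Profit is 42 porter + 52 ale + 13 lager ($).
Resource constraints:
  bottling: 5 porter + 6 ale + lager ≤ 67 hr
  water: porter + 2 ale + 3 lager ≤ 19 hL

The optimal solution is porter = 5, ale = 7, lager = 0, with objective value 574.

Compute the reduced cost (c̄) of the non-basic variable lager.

-1

Both bottling and water are binding at x*.
Dual feasibility on the basic columns requires 5·y_bottling + 1·y_water = 42, 6·y_bottling + 2·y_water = 52.
Solving: y_bottling = 8, y_water = 2.
Reduced cost of lager: c₃ − yᵀa₃ = 13 − (8·1 + 2·3) = 13 − 14 = -1.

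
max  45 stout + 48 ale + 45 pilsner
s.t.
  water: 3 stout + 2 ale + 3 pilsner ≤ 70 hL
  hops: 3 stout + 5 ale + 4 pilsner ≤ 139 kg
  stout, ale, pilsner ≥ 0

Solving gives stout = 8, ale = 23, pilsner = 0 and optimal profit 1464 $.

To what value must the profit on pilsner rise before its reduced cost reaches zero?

51

At the optimum: water uses 70 of 70 (binding); hops uses 139 of 139 (binding).
The binding rows give the dual system: 3·y_water + 3·y_hops = 45 and 2·y_water + 5·y_hops = 48.
This yields shadow prices y_water = 9, y_hops = 6.
pilsner enters the basis when its profit ≥ yᵀa₃ = 9·3 + 6·4 = 51.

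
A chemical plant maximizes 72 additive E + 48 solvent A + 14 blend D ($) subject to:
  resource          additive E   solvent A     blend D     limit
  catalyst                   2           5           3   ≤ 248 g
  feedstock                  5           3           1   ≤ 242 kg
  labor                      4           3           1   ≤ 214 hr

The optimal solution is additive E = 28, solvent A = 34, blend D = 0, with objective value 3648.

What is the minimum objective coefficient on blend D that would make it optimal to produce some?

16

At the optimum: catalyst uses 226 of 248 (slack = 22); feedstock uses 242 of 242 (binding); labor uses 214 of 214 (binding).
Since catalyst is not tight, its dual is 0.
Dual feasibility on the basic columns requires 5·y_feedstock + 4·y_labor = 72, 3·y_feedstock + 3·y_labor = 48.
Solving: y_feedstock = 8, y_labor = 8.
blend D enters the basis when its profit ≥ yᵀa₃ = 8·1 + 8·1 = 16.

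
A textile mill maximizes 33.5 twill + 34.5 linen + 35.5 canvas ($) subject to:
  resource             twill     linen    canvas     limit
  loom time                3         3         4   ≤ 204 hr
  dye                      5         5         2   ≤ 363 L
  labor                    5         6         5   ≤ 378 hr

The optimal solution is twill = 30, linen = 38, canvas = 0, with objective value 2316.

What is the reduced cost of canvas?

At the optimum: loom time uses 204 of 204 (binding); dye uses 340 of 363 (slack = 23); labor uses 378 of 378 (binding).
Slack constraints have shadow price 0 (complementary slackness).
From A_Bᵀ y = c: 3·y_loom time + 5·y_labor = 33.5; 3·y_loom time + 6·y_labor = 34.5.
This yields shadow prices y_loom time = 9.5, y_labor = 1.
Reduced cost of canvas: c₃ − yᵀa₃ = 35.5 − (9.5·4 + 1·5) = 35.5 − 43 = -7.5.

-7.5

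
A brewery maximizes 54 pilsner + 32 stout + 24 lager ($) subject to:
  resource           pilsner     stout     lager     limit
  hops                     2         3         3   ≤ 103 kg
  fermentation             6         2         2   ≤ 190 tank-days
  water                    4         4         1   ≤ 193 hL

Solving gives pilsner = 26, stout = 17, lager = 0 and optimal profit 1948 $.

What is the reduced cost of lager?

At the optimum: hops uses 103 of 103 (binding); fermentation uses 190 of 190 (binding); water uses 172 of 193 (slack = 21).
Since water is not tight, its dual is 0.
The binding rows give the dual system: 2·y_hops + 6·y_fermentation = 54 and 3·y_hops + 2·y_fermentation = 32.
This yields shadow prices y_hops = 6, y_fermentation = 7.
Reduced cost of lager: c₃ − yᵀa₃ = 24 − (6·3 + 7·2) = 24 − 32 = -8.

-8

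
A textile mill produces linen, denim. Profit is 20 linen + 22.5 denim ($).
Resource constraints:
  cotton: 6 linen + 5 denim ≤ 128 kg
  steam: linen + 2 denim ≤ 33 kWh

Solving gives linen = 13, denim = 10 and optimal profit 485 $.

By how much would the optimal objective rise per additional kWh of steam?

Check each constraint at x*: cotton 128/128 (tight); steam 33/33 (tight).
The binding rows give the dual system: 6·y_cotton + 1·y_steam = 20 and 5·y_cotton + 2·y_steam = 22.5.
Solving: y_cotton = 2.5, y_steam = 5.
Shadow price of steam = 5.

5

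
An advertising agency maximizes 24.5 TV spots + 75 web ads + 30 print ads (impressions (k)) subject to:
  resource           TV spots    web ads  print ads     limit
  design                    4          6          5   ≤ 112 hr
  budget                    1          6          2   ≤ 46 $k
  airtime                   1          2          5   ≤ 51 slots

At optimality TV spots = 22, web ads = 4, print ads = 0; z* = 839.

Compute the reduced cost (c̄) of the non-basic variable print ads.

-7

Binding: design and budget. Non-binding: airtime (21 unused).
Slack constraints have shadow price 0 (complementary slackness).
Dual feasibility on the basic columns requires 4·y_design + 1·y_budget = 24.5, 6·y_design + 6·y_budget = 75.
This yields shadow prices y_design = 4, y_budget = 8.5.
Reduced cost of print ads: c₃ − yᵀa₃ = 30 − (4·5 + 8.5·2) = 30 − 37 = -7.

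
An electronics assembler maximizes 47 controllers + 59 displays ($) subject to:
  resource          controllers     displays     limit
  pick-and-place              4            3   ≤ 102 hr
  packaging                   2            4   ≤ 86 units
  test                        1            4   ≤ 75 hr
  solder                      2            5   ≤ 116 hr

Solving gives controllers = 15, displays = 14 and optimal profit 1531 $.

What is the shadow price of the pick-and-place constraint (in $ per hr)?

At the optimum: pick-and-place uses 102 of 102 (binding); packaging uses 86 of 86 (binding); test uses 71 of 75 (slack = 4); solder uses 100 of 116 (slack = 16).
Since test, solder are not tight, their duals are 0.
From A_Bᵀ y = c: 4·y_pick-and-place + 2·y_packaging = 47; 3·y_pick-and-place + 4·y_packaging = 59.
Solving: y_pick-and-place = 7, y_packaging = 9.5.
Shadow price of pick-and-place = 7.

7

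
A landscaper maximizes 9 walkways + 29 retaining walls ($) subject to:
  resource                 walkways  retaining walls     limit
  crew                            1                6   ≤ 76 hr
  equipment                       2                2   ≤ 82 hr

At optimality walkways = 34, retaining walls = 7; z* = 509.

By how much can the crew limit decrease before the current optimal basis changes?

Binding constraints: crew, equipment. The basis is B = [[1,6],[2,2]] with det -10.
Per unit decrease in crew, x* moves by d = (0.2, -0.2).
The basis stays optimal until retaining walls reaches 0; allowable decrease = 35 hr.

35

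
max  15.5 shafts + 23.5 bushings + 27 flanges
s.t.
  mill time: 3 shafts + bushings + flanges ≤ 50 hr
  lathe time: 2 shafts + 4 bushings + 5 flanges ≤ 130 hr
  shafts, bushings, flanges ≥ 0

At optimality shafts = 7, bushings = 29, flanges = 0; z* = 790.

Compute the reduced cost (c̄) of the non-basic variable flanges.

-2

Check each constraint at x*: mill time 50/50 (tight); lathe time 130/130 (tight).
The binding rows give the dual system: 3·y_mill time + 2·y_lathe time = 15.5 and 1·y_mill time + 4·y_lathe time = 23.5.
→ y_mill time = 1.5 and y_lathe time = 5.5.
Reduced cost of flanges: c₃ − yᵀa₃ = 27 − (1.5·1 + 5.5·5) = 27 − 29 = -2.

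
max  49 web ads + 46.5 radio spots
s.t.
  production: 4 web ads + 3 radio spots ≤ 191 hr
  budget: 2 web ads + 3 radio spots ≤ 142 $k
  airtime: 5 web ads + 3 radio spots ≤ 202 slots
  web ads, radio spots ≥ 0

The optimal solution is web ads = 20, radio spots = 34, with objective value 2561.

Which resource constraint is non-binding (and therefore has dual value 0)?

production: 182/191 (slack 9)
budget: 142/142 (binding)
airtime: 202/202 (binding)
By complementary slackness, a constraint with positive slack has shadow price 0 → production.

production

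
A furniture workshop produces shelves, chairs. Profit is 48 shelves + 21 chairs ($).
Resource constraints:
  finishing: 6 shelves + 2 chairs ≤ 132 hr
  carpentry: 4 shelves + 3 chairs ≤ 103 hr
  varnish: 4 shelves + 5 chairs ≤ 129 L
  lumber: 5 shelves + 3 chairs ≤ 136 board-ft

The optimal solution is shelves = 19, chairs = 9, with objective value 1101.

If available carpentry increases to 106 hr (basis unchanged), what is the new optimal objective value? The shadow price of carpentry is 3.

Δb = 3, so new z* = 1101 + (3)·(3) = 1101 + 9 = 1110.

1110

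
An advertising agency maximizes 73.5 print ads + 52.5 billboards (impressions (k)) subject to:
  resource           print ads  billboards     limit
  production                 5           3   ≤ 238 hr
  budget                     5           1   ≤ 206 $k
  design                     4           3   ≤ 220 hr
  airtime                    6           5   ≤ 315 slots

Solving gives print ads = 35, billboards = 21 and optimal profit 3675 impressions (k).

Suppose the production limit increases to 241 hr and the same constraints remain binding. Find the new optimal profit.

3697.5

At the optimum: production uses 238 of 238 (binding); budget uses 196 of 206 (slack = 10); design uses 203 of 220 (slack = 17); airtime uses 315 of 315 (binding).
By complementary slackness, y = 0 for the non-binding constraints.
The binding rows give the dual system: 5·y_production + 6·y_airtime = 73.5 and 3·y_production + 5·y_airtime = 52.5.
Solving: y_production = 7.5, y_airtime = 6.
Δz = y_production·Δb = 7.5 × (3) = 22.5, so new z* = 3675 + 22.5 = 3697.5.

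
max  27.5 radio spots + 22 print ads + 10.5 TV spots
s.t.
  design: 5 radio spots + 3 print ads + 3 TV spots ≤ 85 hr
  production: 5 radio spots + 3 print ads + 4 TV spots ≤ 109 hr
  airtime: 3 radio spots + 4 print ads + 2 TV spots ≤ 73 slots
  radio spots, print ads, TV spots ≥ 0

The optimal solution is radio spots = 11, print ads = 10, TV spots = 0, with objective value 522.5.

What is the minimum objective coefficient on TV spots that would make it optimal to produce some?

Binding: design and airtime. Non-binding: production (24 unused).
By complementary slackness, y = 0 for the non-binding constraint.
The binding rows give the dual system: 5·y_design + 3·y_airtime = 27.5 and 3·y_design + 4·y_airtime = 22.
This yields shadow prices y_design = 4, y_airtime = 2.5.
TV spots enters the basis when its profit ≥ yᵀa₃ = 4·3 + 2.5·2 = 17.

17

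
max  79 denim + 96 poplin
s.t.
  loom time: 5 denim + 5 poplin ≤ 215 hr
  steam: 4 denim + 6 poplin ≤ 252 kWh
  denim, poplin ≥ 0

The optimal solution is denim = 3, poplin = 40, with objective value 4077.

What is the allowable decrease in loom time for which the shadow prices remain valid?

5

Binding constraints: loom time, steam. The basis is B = [[5,5],[4,6]] with det 10.
Per unit decrease in loom time, x* moves by d = (-0.6, 0.4).
The basis stays optimal until denim reaches 0; allowable decrease = 5 hr.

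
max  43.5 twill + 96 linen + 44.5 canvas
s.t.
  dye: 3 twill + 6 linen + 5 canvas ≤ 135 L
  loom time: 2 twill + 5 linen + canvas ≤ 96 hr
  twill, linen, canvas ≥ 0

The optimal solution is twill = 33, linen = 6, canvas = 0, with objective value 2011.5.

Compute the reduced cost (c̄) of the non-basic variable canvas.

Check each constraint at x*: dye 135/135 (tight); loom time 96/96 (tight).
The binding rows give the dual system: 3·y_dye + 2·y_loom time = 43.5 and 6·y_dye + 5·y_loom time = 96.
This yields shadow prices y_dye = 8.5, y_loom time = 9.
Reduced cost of canvas: c₃ − yᵀa₃ = 44.5 − (8.5·5 + 9·1) = 44.5 − 51.5 = -7.

-7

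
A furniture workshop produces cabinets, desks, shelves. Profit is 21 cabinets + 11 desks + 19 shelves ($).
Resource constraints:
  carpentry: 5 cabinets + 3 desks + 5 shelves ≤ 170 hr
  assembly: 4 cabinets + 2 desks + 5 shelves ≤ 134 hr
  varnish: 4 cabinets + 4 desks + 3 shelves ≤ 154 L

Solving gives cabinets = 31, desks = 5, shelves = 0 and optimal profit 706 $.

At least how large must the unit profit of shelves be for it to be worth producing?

25

Binding: carpentry and assembly. Non-binding: varnish (10 unused).
By complementary slackness, y = 0 for the non-binding constraint.
From A_Bᵀ y = c: 5·y_carpentry + 4·y_assembly = 21; 3·y_carpentry + 2·y_assembly = 11.
This yields shadow prices y_carpentry = 1, y_assembly = 4.
shelves enters the basis when its profit ≥ yᵀa₃ = 1·5 + 4·5 = 25.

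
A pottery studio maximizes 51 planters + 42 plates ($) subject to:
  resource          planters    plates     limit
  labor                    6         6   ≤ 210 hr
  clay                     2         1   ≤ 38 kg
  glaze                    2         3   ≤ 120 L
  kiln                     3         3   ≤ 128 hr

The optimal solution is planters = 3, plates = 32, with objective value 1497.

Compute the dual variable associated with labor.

5.5

At the optimum: labor uses 210 of 210 (binding); clay uses 38 of 38 (binding); glaze uses 102 of 120 (slack = 18); kiln uses 105 of 128 (slack = 23).
By complementary slackness, y = 0 for the non-binding constraints.
Dual feasibility on the basic columns requires 6·y_labor + 2·y_clay = 51, 6·y_labor + 1·y_clay = 42.
→ y_labor = 5.5 and y_clay = 9.
Shadow price of labor = 5.5.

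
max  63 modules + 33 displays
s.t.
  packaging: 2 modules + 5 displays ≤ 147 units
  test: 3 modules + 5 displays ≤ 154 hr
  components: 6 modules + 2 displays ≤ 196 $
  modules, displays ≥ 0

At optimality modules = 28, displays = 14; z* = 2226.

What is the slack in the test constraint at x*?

0

test used = 3·28 + 5·14 = 154; slack = 154 − 154 = 0.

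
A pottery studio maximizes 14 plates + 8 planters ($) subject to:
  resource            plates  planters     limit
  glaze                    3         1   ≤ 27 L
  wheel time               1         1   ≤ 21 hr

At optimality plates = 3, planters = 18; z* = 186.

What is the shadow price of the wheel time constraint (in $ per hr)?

5

Both glaze and wheel time are binding at x*.
From A_Bᵀ y = c: 3·y_glaze + 1·y_wheel time = 14; 1·y_glaze + 1·y_wheel time = 8.
Solving: y_glaze = 3, y_wheel time = 5.
Shadow price of wheel time = 5.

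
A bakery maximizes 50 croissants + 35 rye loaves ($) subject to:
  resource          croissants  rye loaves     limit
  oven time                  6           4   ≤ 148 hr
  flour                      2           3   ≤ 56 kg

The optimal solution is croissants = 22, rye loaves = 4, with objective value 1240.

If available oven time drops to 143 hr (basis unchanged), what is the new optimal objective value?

1200

Both oven time and flour are binding at x*.
Dual feasibility on the basic columns requires 6·y_oven time + 2·y_flour = 50, 4·y_oven time + 3·y_flour = 35.
Solving: y_oven time = 8, y_flour = 1.
Δz = y_oven time·Δb = 8 × (-5) = -40, so new z* = 1240 − 40 = 1200.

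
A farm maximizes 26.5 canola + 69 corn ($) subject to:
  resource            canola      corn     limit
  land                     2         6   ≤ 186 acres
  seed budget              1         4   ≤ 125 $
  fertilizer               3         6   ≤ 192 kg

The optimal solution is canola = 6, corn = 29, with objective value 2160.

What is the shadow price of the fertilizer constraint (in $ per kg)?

Check each constraint at x*: land 186/186 (tight); seed budget 122/125 (slack 3); fertilizer 192/192 (tight).
By complementary slackness, y = 0 for the non-binding constraint.
From A_Bᵀ y = c: 2·y_land + 3·y_fertilizer = 26.5; 6·y_land + 6·y_fertilizer = 69.
Solving: y_land = 8, y_fertilizer = 3.5.
Shadow price of fertilizer = 3.5.

3.5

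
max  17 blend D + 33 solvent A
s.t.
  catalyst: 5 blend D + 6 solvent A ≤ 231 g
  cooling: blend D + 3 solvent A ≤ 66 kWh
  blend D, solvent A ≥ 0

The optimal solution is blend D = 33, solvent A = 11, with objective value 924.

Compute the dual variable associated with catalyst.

2

At the optimum: catalyst uses 231 of 231 (binding); cooling uses 66 of 66 (binding).
From A_Bᵀ y = c: 5·y_catalyst + 1·y_cooling = 17; 6·y_catalyst + 3·y_cooling = 33.
Solving: y_catalyst = 2, y_cooling = 7.
Shadow price of catalyst = 2.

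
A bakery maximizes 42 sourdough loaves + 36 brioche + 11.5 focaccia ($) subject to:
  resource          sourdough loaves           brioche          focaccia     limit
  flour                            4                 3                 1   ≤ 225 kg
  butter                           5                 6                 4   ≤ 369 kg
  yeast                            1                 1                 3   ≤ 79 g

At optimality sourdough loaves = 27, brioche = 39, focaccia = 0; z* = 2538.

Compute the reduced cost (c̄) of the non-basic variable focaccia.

-4.5

At the optimum: flour uses 225 of 225 (binding); butter uses 369 of 369 (binding); yeast uses 66 of 79 (slack = 13).
By complementary slackness, y = 0 for the non-binding constraint.
From A_Bᵀ y = c: 4·y_flour + 5·y_butter = 42; 3·y_flour + 6·y_butter = 36.
→ y_flour = 8 and y_butter = 2.
Reduced cost of focaccia: c₃ − yᵀa₃ = 11.5 − (8·1 + 2·4) = 11.5 − 16 = -4.5.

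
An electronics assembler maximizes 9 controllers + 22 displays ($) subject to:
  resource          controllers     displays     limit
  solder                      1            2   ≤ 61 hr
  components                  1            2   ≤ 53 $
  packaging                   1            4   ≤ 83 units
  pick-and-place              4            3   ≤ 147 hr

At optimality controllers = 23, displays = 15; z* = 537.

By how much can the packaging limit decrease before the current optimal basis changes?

Binding constraints: components, packaging. The basis is B = [[1,2],[1,4]] with det 2.
Per unit decrease in packaging, x* moves by d = (1, -0.5).
The basis stays optimal until pick-and-place becomes binding; allowable decrease = 4 units.

4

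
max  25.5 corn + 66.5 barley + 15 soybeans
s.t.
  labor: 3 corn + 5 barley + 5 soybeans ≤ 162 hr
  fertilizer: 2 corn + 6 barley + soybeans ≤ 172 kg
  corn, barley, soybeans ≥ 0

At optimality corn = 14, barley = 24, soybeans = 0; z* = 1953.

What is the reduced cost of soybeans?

-6.5

Check each constraint at x*: labor 162/162 (tight); fertilizer 172/172 (tight).
From A_Bᵀ y = c: 3·y_labor + 2·y_fertilizer = 25.5; 5·y_labor + 6·y_fertilizer = 66.5.
This yields shadow prices y_labor = 2.5, y_fertilizer = 9.
Reduced cost of soybeans: c₃ − yᵀa₃ = 15 − (2.5·5 + 9·1) = 15 − 21.5 = -6.5.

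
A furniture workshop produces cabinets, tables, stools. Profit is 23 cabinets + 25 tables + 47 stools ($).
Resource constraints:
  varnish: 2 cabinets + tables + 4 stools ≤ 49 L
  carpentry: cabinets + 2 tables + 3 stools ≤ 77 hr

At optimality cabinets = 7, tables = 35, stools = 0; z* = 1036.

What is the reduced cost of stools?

-8

At the optimum: varnish uses 49 of 49 (binding); carpentry uses 77 of 77 (binding).
Dual feasibility on the basic columns requires 2·y_varnish + 1·y_carpentry = 23, 1·y_varnish + 2·y_carpentry = 25.
→ y_varnish = 7 and y_carpentry = 9.
Reduced cost of stools: c₃ − yᵀa₃ = 47 − (7·4 + 9·3) = 47 − 55 = -8.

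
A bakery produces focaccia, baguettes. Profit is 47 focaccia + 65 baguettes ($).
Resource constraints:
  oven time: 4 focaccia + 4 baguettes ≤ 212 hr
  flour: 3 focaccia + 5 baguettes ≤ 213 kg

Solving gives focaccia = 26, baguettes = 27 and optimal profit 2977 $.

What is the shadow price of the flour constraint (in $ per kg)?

9

At the optimum: oven time uses 212 of 212 (binding); flour uses 213 of 213 (binding).
Dual feasibility on the basic columns requires 4·y_oven time + 3·y_flour = 47, 4·y_oven time + 5·y_flour = 65.
This yields shadow prices y_oven time = 5, y_flour = 9.
Shadow price of flour = 9.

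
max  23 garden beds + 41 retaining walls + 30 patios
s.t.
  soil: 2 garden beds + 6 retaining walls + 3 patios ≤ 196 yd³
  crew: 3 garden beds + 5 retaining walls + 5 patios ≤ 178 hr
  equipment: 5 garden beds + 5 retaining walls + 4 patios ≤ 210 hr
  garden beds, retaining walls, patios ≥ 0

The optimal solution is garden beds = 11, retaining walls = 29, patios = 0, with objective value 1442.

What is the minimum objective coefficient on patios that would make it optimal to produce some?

Binding: soil and crew. Non-binding: equipment (10 unused).
By complementary slackness, y = 0 for the non-binding constraint.
Dual feasibility on the basic columns requires 2·y_soil + 3·y_crew = 23, 6·y_soil + 5·y_crew = 41.
→ y_soil = 1 and y_crew = 7.
patios enters the basis when its profit ≥ yᵀa₃ = 1·3 + 7·5 = 38.

38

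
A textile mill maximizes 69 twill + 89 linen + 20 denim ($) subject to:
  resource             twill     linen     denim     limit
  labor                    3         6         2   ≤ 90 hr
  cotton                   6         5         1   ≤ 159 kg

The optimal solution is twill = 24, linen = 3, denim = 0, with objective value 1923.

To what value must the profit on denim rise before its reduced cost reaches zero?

At the optimum: labor uses 90 of 90 (binding); cotton uses 159 of 159 (binding).
From A_Bᵀ y = c: 3·y_labor + 6·y_cotton = 69; 6·y_labor + 5·y_cotton = 89.
→ y_labor = 9 and y_cotton = 7.
denim enters the basis when its profit ≥ yᵀa₃ = 9·2 + 7·1 = 25.

25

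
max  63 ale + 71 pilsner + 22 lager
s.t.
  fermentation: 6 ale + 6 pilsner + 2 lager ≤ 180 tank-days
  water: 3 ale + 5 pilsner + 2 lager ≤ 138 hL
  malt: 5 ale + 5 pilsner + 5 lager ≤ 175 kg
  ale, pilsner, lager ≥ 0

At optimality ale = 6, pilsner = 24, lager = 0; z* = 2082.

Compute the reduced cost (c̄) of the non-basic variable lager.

Check each constraint at x*: fermentation 180/180 (tight); water 138/138 (tight); malt 150/175 (slack 25).
Since malt is not tight, its dual is 0.
The binding rows give the dual system: 6·y_fermentation + 3·y_water = 63 and 6·y_fermentation + 5·y_water = 71.
→ y_fermentation = 8.5 and y_water = 4.
Reduced cost of lager: c₃ − yᵀa₃ = 22 − (8.5·2 + 4·2) = 22 − 25 = -3.

-3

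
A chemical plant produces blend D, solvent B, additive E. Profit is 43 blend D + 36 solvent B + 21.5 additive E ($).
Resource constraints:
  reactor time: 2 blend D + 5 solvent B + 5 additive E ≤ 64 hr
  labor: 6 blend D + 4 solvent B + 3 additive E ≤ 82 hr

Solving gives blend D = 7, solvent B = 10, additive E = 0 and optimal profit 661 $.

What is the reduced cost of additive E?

-8

At the optimum: reactor time uses 64 of 64 (binding); labor uses 82 of 82 (binding).
The binding rows give the dual system: 2·y_reactor time + 6·y_labor = 43 and 5·y_reactor time + 4·y_labor = 36.
→ y_reactor time = 2 and y_labor = 6.5.
Reduced cost of additive E: c₃ − yᵀa₃ = 21.5 − (2·5 + 6.5·3) = 21.5 − 29.5 = -8.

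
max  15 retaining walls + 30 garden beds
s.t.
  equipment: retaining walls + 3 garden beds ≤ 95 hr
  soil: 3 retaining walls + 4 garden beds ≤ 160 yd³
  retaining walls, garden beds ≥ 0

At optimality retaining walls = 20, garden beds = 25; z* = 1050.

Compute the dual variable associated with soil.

Both equipment and soil are binding at x*.
From A_Bᵀ y = c: 1·y_equipment + 3·y_soil = 15; 3·y_equipment + 4·y_soil = 30.
This yields shadow prices y_equipment = 6, y_soil = 3.
Shadow price of soil = 3.

3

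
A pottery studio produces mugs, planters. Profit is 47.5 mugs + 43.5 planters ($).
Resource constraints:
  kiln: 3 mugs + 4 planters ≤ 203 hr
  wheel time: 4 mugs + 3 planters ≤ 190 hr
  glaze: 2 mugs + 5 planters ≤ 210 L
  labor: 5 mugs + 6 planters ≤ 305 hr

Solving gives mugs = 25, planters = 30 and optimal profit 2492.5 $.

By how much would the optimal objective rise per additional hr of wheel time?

At the optimum: kiln uses 195 of 203 (slack = 8); wheel time uses 190 of 190 (binding); glaze uses 200 of 210 (slack = 10); labor uses 305 of 305 (binding).
By complementary slackness, y = 0 for the non-binding constraints.
Dual feasibility on the basic columns requires 4·y_wheel time + 5·y_labor = 47.5, 3·y_wheel time + 6·y_labor = 43.5.
This yields shadow prices y_wheel time = 7.5, y_labor = 3.5.
Shadow price of wheel time = 7.5.

7.5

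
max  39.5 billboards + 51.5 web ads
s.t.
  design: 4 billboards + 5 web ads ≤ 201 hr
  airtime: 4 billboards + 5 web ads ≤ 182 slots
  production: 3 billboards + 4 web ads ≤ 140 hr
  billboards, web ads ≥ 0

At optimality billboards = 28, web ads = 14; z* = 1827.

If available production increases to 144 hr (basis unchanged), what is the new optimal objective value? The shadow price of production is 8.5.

1861

Δb = 4, so new z* = 1827 + (8.5)·(4) = 1827 + 34 = 1861.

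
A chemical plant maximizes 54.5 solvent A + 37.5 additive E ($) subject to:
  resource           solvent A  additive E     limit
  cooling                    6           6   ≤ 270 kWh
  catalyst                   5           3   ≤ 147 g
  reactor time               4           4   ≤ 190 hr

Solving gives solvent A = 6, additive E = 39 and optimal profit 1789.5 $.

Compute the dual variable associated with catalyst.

Check each constraint at x*: cooling 270/270 (tight); catalyst 147/147 (tight); reactor time 180/190 (slack 10).
Since reactor time is not tight, its dual is 0.
Dual feasibility on the basic columns requires 6·y_cooling + 5·y_catalyst = 54.5, 6·y_cooling + 3·y_catalyst = 37.5.
→ y_cooling = 2 and y_catalyst = 8.5.
Shadow price of catalyst = 8.5.

8.5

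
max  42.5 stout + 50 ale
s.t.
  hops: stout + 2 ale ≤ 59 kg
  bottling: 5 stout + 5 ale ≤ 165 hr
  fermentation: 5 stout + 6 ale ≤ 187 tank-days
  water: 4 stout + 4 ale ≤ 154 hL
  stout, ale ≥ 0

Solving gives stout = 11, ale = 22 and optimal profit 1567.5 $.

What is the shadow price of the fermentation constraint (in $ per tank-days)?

7.5

At the optimum: hops uses 55 of 59 (slack = 4); bottling uses 165 of 165 (binding); fermentation uses 187 of 187 (binding); water uses 132 of 154 (slack = 22).
Since hops, water are not tight, their duals are 0.
The binding rows give the dual system: 5·y_bottling + 5·y_fermentation = 42.5 and 5·y_bottling + 6·y_fermentation = 50.
This yields shadow prices y_bottling = 1, y_fermentation = 7.5.
Shadow price of fermentation = 7.5.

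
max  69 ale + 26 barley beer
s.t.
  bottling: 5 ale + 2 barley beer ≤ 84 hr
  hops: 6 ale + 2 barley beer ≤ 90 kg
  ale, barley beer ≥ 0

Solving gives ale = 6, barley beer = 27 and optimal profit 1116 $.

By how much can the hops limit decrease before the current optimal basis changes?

6

Binding constraints: bottling, hops. The basis is B = [[5,2],[6,2]] with det -2.
Per unit decrease in hops, x* moves by d = (-1, 2.5).
The basis stays optimal until ale reaches 0; allowable decrease = 6 kg.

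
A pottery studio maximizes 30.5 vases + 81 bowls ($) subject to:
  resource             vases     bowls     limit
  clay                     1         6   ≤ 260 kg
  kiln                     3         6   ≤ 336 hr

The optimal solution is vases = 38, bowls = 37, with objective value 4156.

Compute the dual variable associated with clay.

5

Both clay and kiln are binding at x*.
From A_Bᵀ y = c: 1·y_clay + 3·y_kiln = 30.5; 6·y_clay + 6·y_kiln = 81.
This yields shadow prices y_clay = 5, y_kiln = 8.5.
Shadow price of clay = 5.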